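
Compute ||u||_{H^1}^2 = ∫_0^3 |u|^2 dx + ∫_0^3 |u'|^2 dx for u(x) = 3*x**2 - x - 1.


||u||_{H^1}^2 = 5559/10

The H^1 norm (squared) on an interval (0, L) is
  ||u||_{H^1}^2 = ∫_0^L u(x)^2 dx + ∫_0^L u'(x)^2 dx.
Compute u'(x) = 6*x - 1.
Then u(x)^2 = 9*x**4 - 6*x**3 - 5*x**2 + 2*x + 1 and u'(x)^2 = 36*x**2 - 12*x + 1.
Integrate each monomial from 0 to 3 using ∫_0^3 c·x^n dx = c·3^(n+1)/(n+1):
  ∫_0^3 u(x)^2 dx = ∫_0^3 (9*x^4 - 6*x^3 - 5*x^2 + 2*x + 1) dx. Term by term:
    ∫_0^3 9*x^4 dx = 2187/5;  ∫_0^3 -6*x^3 dx = -243/2;  ∫_0^3 -5*x^2 dx = -45;
    ∫_0^3 2*x dx = 9;  ∫_0^3 1 dx = 3.
  Sum: 2187/5 − 243/2 − 45 + 9 + 3 = 2829/10.
  ∫_0^3 u'(x)^2 dx = ∫_0^3 (36*x^2 - 12*x + 1) dx. Term by term:
    ∫_0^3 36*x^2 dx = 324;  ∫_0^3 -12*x dx = -54;  ∫_0^3 1 dx = 3.
  Sum: 324 − 54 + 3 = 273.
Adding: ||u||_{H^1}^2 = 2829/10 + 273 = 5559/10.


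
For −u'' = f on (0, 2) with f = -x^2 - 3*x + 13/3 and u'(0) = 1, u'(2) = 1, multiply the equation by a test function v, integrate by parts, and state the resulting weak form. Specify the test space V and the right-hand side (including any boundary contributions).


V = H^1(0, 2) (v unrestricted at boundary; u is determined up to an additive constant); weak form: ∫_0^2 u'v' dx = ∫_0^2 (-x^2 - 3*x + 13/3) v dx + v(2) − v(0) for all v ∈ V.

Multiply both sides by a test function v and integrate from 0 to 2:
  ∫_0^2 −u''(x) v(x) dx = ∫_0^2 f(x) v(x) dx.
Integrate the LHS by parts once:
  ∫_0^2 −u'' v dx = −[u'(x) v(x)]_0^2 + ∫_0^2 u'(x) v'(x) dx.
Thus ∫_0^2 u'(x) v'(x) dx = ∫_0^2 f(x) v(x) dx + [u'(x) v(x)]_0^2.
Choose V so that boundary terms are either known or forced to vanish.
u has inhomogeneous Neumann u'(0) = 1, u'(2) = 1. [u' v]_0^2 = (1)·v(2) − (1)·v(0) = v(2) − v(0). Take V = H^1(0, 2); boundary term becomes part of RHS.
Weak formulation: find u (satisfying any essential BC) such that ∫_0^2 u'(x) v'(x) dx = ∫_0^2 f v dx + v(2) − v(0) for all v ∈ V (Neumann data are natural BCs: they enter the RHS as boundary terms).
Substituting f(x) = -x^2 - 3*x + 13/3, the right-hand side is ∫_0^2 (-x^2 - 3*x + 13/3) v dx + v(2) − v(0).
Compatibility check (pure Neumann): taking v ≡ 1 ∈ V gives 0 = ∫_0^2 f dx + (1) − (1), i.e. ∫_0^2 f dx must equal u'(0) − u'(2) = 0. Indeed ∫_0^2 (-x^2 - 3*x + 13/3) dx = 0, so the data are compatible. The solution is then unique only up to an additive constant (fix it e.g. by requiring ∫_0^2 u dx = 0).


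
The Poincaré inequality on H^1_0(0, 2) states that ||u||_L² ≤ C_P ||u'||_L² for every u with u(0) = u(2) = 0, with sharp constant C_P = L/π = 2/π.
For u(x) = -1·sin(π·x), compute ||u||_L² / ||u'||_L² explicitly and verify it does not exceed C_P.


||u||_L² / ||u'||_L² = 1/π < C_P = 2/π.

u(x) = -1·sin(π·x), so u'(x) = -π*cos(π*x).
Writing u(x) = A·sin(kπx/L) with A = -1 and k = 2, use ∫_0^L sin²(kπx/L) dx = L/2 and ∫_0^L cos²(kπx/L) dx = L/2.
u² = 1·sin²(π·x) and (u')² = π^2·cos²(π·x), and each of sin², cos² integrates to L/2 = 1 over (0, 2).
∫_0^2 u² dx = 1, so ||u||_L² = 1.
∫_0^2 (u')² dx = π^2, so ||u'||_L² = π.
Ratio ||u||_L² / ||u'||_L² = 1/π.
Sharp Poincaré constant on H^1_0(0, 2) is C_P = L/π = 2/π, achieved by sin(π/2·x).
This is the k = 2 harmonic; the ratio L/(kπ) is strictly less than C_P = L/π, consistent with the sharp inequality ||u||_L² ≤ C_P ||u'||_L².


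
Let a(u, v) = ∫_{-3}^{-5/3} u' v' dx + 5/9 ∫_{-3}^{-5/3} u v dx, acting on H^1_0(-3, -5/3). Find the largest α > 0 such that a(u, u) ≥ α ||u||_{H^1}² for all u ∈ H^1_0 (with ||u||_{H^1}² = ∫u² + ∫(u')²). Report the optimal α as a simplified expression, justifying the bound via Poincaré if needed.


α = (80 + 81*π^2)/(9*(16 + 9*π^2))

Coercivity of a(·,·) on H^1_0(-3, -5/3) means a(u, u) ≥ α ||u||_{H^1}² for every u ∈ H^1_0.
The interval has length L = 4/3, and Poincaré/coercivity depend only on L. Here a(u, u) = ∫(u')² + (5/9)·∫u².
Here 0 < c = 5/9 < 1. The condition a(u,u) ≥ α||u||_{H^1}² reads (1−α)∫(u')² ≥ (α−c)∫u². Any admissible α is ≤ 1 (rapidly oscillating u have ∫u²/∫(u')² → 0), and α = 1 would force 0 ≥ (1−c)∫u², impossible since c < 1; so 1−α > 0. By the sharp Poincaré inequality on H^1_0 of an interval of length L, ∫(u')² ≥ (π/L)²∫u² with equality for the first sine mode sin(π(x−x₀)/L) (x₀ the left endpoint), so the inequality holds for all u iff (1−α)(π/L)² ≥ α − c, i.e. α ≤ ((π/L)² + c)/((π/L)² + 1) = (1 + c(L/π)²)/(1 + (L/π)²). With (π/L)² = 9*π^2/16 and c = 5/9, the largest admissible constant is α = ((π/L)² + c)/((π/L)² + 1).
Simplifying, α = (80 + 81*π^2)/(9*(16 + 9*π^2)).


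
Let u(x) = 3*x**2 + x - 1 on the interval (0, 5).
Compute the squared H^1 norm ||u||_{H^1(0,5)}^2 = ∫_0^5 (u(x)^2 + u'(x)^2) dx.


||u||_{H^1}^2 = 47935/6

The H^1 norm (squared) on an interval (0, L) is
  ||u||_{H^1}^2 = ∫_0^L u(x)^2 dx + ∫_0^L u'(x)^2 dx.
Compute u'(x) = 6*x + 1.
Then u(x)^2 = 9*x**4 + 6*x**3 - 5*x**2 - 2*x + 1 and u'(x)^2 = 36*x**2 + 12*x + 1.
Integrate each monomial from 0 to 5 using ∫_0^5 c·x^n dx = c·5^(n+1)/(n+1):
  ∫_0^5 u(x)^2 dx = ∫_0^5 (9*x^4 + 6*x^3 - 5*x^2 - 2*x + 1) dx. Term by term:
    ∫_0^5 9*x^4 dx = 5625;  ∫_0^5 6*x^3 dx = 1875/2;  ∫_0^5 -5*x^2 dx = -625/3;
    ∫_0^5 -2*x dx = -25;  ∫_0^5 1 dx = 5.
  Sum: 5625 + 1875/2 − 625/3 − 25 + 5 = 38005/6.
  ∫_0^5 u'(x)^2 dx = ∫_0^5 (36*x^2 + 12*x + 1) dx. Term by term:
    ∫_0^5 36*x^2 dx = 1500;  ∫_0^5 12*x dx = 150;  ∫_0^5 1 dx = 5.
  Sum: 1500 + 150 + 5 = 1655.
Adding: ||u||_{H^1}^2 = 38005/6 + 1655 = 47935/6.


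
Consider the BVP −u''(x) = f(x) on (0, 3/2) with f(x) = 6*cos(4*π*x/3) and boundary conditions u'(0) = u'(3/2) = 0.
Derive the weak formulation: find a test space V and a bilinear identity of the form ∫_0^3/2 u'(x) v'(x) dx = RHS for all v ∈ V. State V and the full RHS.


V = H^1(0, 3/2) (no boundary constraint on v; u is determined up to an additive constant); weak form: ∫_0^3/2 u'v' dx = ∫_0^3/2 (6*cos(4*π*x/3)) v dx for all v ∈ V.

Multiply both sides by a test function v and integrate from 0 to 3/2:
  ∫_0^3/2 −u''(x) v(x) dx = ∫_0^3/2 f(x) v(x) dx.
Integrate the LHS by parts once:
  ∫_0^3/2 −u'' v dx = −[u'(x) v(x)]_0^3/2 + ∫_0^3/2 u'(x) v'(x) dx.
Thus ∫_0^3/2 u'(x) v'(x) dx = ∫_0^3/2 f(x) v(x) dx + [u'(x) v(x)]_0^3/2.
Choose V so that boundary terms are either known or forced to vanish.
u has homogeneous Neumann: u'(0) = u'(3/2) = 0. So [u' v]_0^3/2 = 0·v(3/2) − 0·v(0) = 0 for any v; take V = H^1(0, 3/2).
Weak formulation: find u (satisfying any essential BC) such that ∫_0^3/2 u'(x) v'(x) dx = ∫_0^3/2 f v dx for all v ∈ V (homogeneous Neumann, so boundary terms vanish).
Substituting f(x) = 6*cos(4*π*x/3), the right-hand side is ∫_0^3/2 (6*cos(4*π*x/3)) v dx.
Compatibility check (pure Neumann): taking v ≡ 1 ∈ V gives 0 = ∫_0^3/2 f dx + (0) − (0), i.e. ∫_0^3/2 f dx must equal u'(0) − u'(3/2) = 0. Indeed ∫_0^3/2 (6*cos(4*π*x/3)) dx = 0, so the data are compatible. The solution is then unique only up to an additive constant (fix it e.g. by requiring ∫_0^3/2 u dx = 0).


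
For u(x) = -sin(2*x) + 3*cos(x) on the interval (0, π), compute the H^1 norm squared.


||u||_{H^1(0,π)}^2 = -16 + 23*π/2

u'(x) = -3*sin(x) - 2*cos(2*x).
Expand u² and (u')² and integrate term by term on (0, π), using: for integers n ≥ 1, ∫_0^π sin²(nx) dx = ∫_0^π cos²(nx) dx = π/2; for n ≠ n', ∫_0^π sin(nx)sin(n'x) dx = ∫_0^π cos(nx)cos(n'x) dx = 0; and by product-to-sum, ∫_0^π sin(nx)cos(n'x) dx = ½∫_0^π [sin((n+n')x) + sin((n−n')x)] dx, which is 0 when n+n' is even and 2n/(n²−n'²) when n+n' is odd (it need not vanish on (0, π)).
  u² squared terms: (-1)²·∫sin(2x)² dx = 1·π/2 = π/2;  (3)²·∫cos(x)² dx = 9·π/2 = 9*π/2.
  u² cross terms: 2·(-1)·(3)·∫sin(2x)·cos(x) dx = -6·(4/3) = -8.
  So ∫_0^π u² dx = π/2 + 9*π/2 − 8 = -8 + 5*π.
  (u')² squared terms: (-3)²·∫sin(x)² dx = 9·π/2 = 9*π/2;  (-2)²·∫cos(2x)² dx = 4·π/2 = 2*π.
  (u')² cross terms: 2·(-3)·(-2)·∫sin(x)·cos(2x) dx = 12·(-2/3) = -8.
  So ∫_0^π (u')² dx = 9*π/2 + 2*π − 8 = -8 + 13*π/2.
||u||_{H^1}^2 = (-8 + 5*π) + (-8 + 13*π/2) = -16 + 23*π/2.


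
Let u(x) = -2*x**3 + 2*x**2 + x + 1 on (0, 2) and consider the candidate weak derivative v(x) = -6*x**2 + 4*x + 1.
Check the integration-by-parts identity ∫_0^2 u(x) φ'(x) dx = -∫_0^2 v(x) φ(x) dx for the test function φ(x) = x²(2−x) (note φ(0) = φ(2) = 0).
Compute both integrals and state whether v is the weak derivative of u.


LHS = 76/15, RHS = 76/15. Yes, v = u' weakly.

u(x) = -2*x**3 + 2*x**2 + x + 1, classical derivative u'(x) = -6*x**2 + 4*x + 1.
φ(x) = x²(2−x), so φ'(x) = x*(4 - 3*x).
Note φ(0) = φ(2) = 0, so the boundary term u·φ vanishes.
LHS = ∫_0^2 u(x) φ'(x) dx = ∫_0^2 (6*x^5 - 14*x^4 + 5*x^3 + x^2 + 4*x) dx. Term by term:
  ∫_0^2 6*x^5 dx = 64;  ∫_0^2 -14*x^4 dx = -448/5;  ∫_0^2 5*x^3 dx = 20;
  ∫_0^2 x^2 dx = 8/3;  ∫_0^2 4*x dx = 8.
Sum: 64 − 448/5 + 20 + 8/3 + 8 = 76/15.
So LHS = 76/15.
∫_0^2 v(x) φ(x) dx = ∫_0^2 (6*x^5 - 16*x^4 + 7*x^3 + 2*x^2) dx. Term by term:
  ∫_0^2 6*x^5 dx = 64;  ∫_0^2 -16*x^4 dx = -512/5;  ∫_0^2 7*x^3 dx = 28;
  ∫_0^2 2*x^2 dx = 16/3.
Sum: 64 − 512/5 + 28 + 16/3 = -76/15.
So RHS = -∫_0^2 v(x) φ(x) dx = 76/15.
LHS = RHS, so the identity holds for this test φ.
Moreover u is smooth here and v(x) = u'(x) = -6*x**2 + 4*x + 1 pointwise, so the identity holds for every test function. Hence v is the weak derivative of u.


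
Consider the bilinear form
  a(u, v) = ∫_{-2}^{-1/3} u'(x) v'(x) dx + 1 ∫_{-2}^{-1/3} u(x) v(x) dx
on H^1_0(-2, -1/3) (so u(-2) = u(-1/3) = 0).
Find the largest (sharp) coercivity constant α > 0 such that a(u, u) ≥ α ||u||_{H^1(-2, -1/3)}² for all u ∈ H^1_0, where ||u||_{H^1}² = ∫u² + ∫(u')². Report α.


α = 1

Coercivity of a(·,·) on H^1_0(-2, -1/3) means a(u, u) ≥ α ||u||_{H^1}² for every u ∈ H^1_0.
The interval has length L = 5/3, and Poincaré/coercivity depend only on L. Here a(u, u) = ∫(u')² + (1)·∫u².
Here c = 1 ≥ 1, so a(u,u) = ∫(u')² + c∫u² ≥ ∫(u')² + ∫u² = ||u||_{H^1}², i.e. α = 1 works. No larger α is possible: a(u,u) ≥ α||u||_{H^1}² means (1−α)∫(u')² ≥ (α−c)∫u², and for the modes u_n = sin(nπ(x−x₀)/L) (x₀ the left endpoint) one has ∫u_n²/∫(u_n')² = (L/(nπ))² → 0, so a(u_n,u_n)/||u_n||_{H^1}² → 1. Hence the optimal constant is α = 1.
Therefore α = 1.


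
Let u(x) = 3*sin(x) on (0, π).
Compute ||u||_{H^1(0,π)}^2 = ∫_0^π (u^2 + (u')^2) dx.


||u||_{H^1(0,π)}^2 = 9*π

u'(x) = 3*cos(x).
Expand u² and (u')² and integrate term by term on (0, π), using: for integers n ≥ 1, ∫_0^π sin²(nx) dx = ∫_0^π cos²(nx) dx = π/2; for n ≠ n', ∫_0^π sin(nx)sin(n'x) dx = ∫_0^π cos(nx)cos(n'x) dx = 0; and by product-to-sum, ∫_0^π sin(nx)cos(n'x) dx = ½∫_0^π [sin((n+n')x) + sin((n−n')x)] dx, which is 0 when n+n' is even and 2n/(n²−n'²) when n+n' is odd (it need not vanish on (0, π)).
  u² squared terms: (3)²·∫sin(x)² dx = 9·π/2 = 9*π/2.
  So ∫_0^π u² dx = 9*π/2.
  (u')² squared terms: (3)²·∫cos(x)² dx = 9·π/2 = 9*π/2.
  So ∫_0^π (u')² dx = 9*π/2.
||u||_{H^1}^2 = (9*π/2) + (9*π/2) = 9*π.


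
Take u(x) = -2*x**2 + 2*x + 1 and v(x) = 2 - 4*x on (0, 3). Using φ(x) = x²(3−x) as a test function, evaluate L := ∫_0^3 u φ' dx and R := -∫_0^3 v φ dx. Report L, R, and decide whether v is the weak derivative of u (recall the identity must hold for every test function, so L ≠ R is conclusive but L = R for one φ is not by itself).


LHS = 351/10, RHS = 351/10. Yes, v = u' weakly.

u(x) = -2*x**2 + 2*x + 1, classical derivative u'(x) = 2 - 4*x.
φ(x) = x²(3−x), so φ'(x) = 3*x*(2 - x).
Note φ(0) = φ(3) = 0, so the boundary term u·φ vanishes.
LHS = ∫_0^3 u(x) φ'(x) dx = ∫_0^3 (6*x^4 - 18*x^3 + 9*x^2 + 6*x) dx. Term by term:
  ∫_0^3 6*x^4 dx = 1458/5;  ∫_0^3 -18*x^3 dx = -729/2;  ∫_0^3 9*x^2 dx = 81;
  ∫_0^3 6*x dx = 27.
Sum: 1458/5 − 729/2 + 81 + 27 = 351/10.
So LHS = 351/10.
∫_0^3 v(x) φ(x) dx = ∫_0^3 (4*x^4 - 14*x^3 + 6*x^2) dx. Term by term:
  ∫_0^3 4*x^4 dx = 972/5;  ∫_0^3 -14*x^3 dx = -567/2;  ∫_0^3 6*x^2 dx = 54.
Sum: 972/5 − 567/2 + 54 = -351/10.
So RHS = -∫_0^3 v(x) φ(x) dx = 351/10.
LHS = RHS, so the identity holds for this test φ.
Moreover u is smooth here and v(x) = u'(x) = 2 - 4*x pointwise, so the identity holds for every test function. Hence v is the weak derivative of u.


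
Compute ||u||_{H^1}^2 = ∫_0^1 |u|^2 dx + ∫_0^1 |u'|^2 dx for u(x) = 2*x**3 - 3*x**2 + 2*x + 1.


||u||_{H^1}^2 = 368/105

The H^1 norm (squared) on an interval (0, L) is
  ||u||_{H^1}^2 = ∫_0^L u(x)^2 dx + ∫_0^L u'(x)^2 dx.
Compute u'(x) = 6*x**2 - 6*x + 2.
Then u(x)^2 = 4*x**6 - 12*x**5 + 17*x**4 - 8*x**3 - 2*x**2 + 4*x + 1 and u'(x)^2 = 36*x**4 - 72*x**3 + 60*x**2 - 24*x + 4.
Integrate each monomial from 0 to 1 using ∫_0^1 c·x^n dx = c·1^(n+1)/(n+1):
  ∫_0^1 u(x)^2 dx = ∫_0^1 (4*x^6 - 12*x^5 + 17*x^4 - 8*x^3 - 2*x^2 + 4*x + 1) dx. Term by term:
    ∫_0^1 4*x^6 dx = 4/7;  ∫_0^1 -12*x^5 dx = -2;  ∫_0^1 17*x^4 dx = 17/5;
    ∫_0^1 -8*x^3 dx = -2;  ∫_0^1 -2*x^2 dx = -2/3;  ∫_0^1 4*x dx = 2;
    ∫_0^1 1 dx = 1.
  Sum: 4/7 − 2 + 17/5 − 2 − 2/3 + 2 + 1 = 242/105.
  ∫_0^1 u'(x)^2 dx = ∫_0^1 (36*x^4 - 72*x^3 + 60*x^2 - 24*x + 4) dx. Term by term:
    ∫_0^1 36*x^4 dx = 36/5;  ∫_0^1 -72*x^3 dx = -18;  ∫_0^1 60*x^2 dx = 20;
    ∫_0^1 -24*x dx = -12;  ∫_0^1 4 dx = 4.
  Sum: 36/5 − 18 + 20 − 12 + 4 = 6/5.
Adding: ||u||_{H^1}^2 = 242/105 + 6/5 = 368/105.


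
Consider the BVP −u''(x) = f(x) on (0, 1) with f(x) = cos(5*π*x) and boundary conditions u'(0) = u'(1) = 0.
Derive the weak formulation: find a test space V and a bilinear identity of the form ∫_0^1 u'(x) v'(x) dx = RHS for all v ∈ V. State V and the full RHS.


V = H^1(0, 1) (no boundary constraint on v; u is determined up to an additive constant); weak form: ∫_0^1 u'v' dx = ∫_0^1 (cos(5*π*x)) v dx for all v ∈ V.

Multiply both sides by a test function v and integrate from 0 to 1:
  ∫_0^1 −u''(x) v(x) dx = ∫_0^1 f(x) v(x) dx.
Integrate the LHS by parts once:
  ∫_0^1 −u'' v dx = −[u'(x) v(x)]_0^1 + ∫_0^1 u'(x) v'(x) dx.
Thus ∫_0^1 u'(x) v'(x) dx = ∫_0^1 f(x) v(x) dx + [u'(x) v(x)]_0^1.
Choose V so that boundary terms are either known or forced to vanish.
u has homogeneous Neumann: u'(0) = u'(1) = 0. So [u' v]_0^1 = 0·v(1) − 0·v(0) = 0 for any v; take V = H^1(0, 1).
Weak formulation: find u (satisfying any essential BC) such that ∫_0^1 u'(x) v'(x) dx = ∫_0^1 f v dx for all v ∈ V (homogeneous Neumann, so boundary terms vanish).
Substituting f(x) = cos(5*π*x), the right-hand side is ∫_0^1 (cos(5*π*x)) v dx.
Compatibility check (pure Neumann): taking v ≡ 1 ∈ V gives 0 = ∫_0^1 f dx + (0) − (0), i.e. ∫_0^1 f dx must equal u'(0) − u'(1) = 0. Indeed ∫_0^1 (cos(5*π*x)) dx = 0, so the data are compatible. The solution is then unique only up to an additive constant (fix it e.g. by requiring ∫_0^1 u dx = 0).


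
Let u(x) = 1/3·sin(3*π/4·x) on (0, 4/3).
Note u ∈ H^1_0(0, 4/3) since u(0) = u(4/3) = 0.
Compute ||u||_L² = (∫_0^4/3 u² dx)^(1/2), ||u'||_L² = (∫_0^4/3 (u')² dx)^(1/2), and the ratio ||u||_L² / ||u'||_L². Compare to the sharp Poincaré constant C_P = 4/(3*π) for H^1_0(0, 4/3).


||u||_L² / ||u'||_L² = 4/(3*π) = C_P.

u(x) = 1/3·sin(3*π/4·x), so u'(x) = π*cos(3*π*x/4)/4.
Writing u(x) = A·sin(kπx/L) with A = 1/3 and k = 1, use ∫_0^L sin²(kπx/L) dx = L/2 and ∫_0^L cos²(kπx/L) dx = L/2.
u² = 1/9·sin²(3*π/4·x) and (u')² = π^2/16·cos²(3*π/4·x), and each of sin², cos² integrates to L/2 = 2/3 over (0, 4/3).
∫_0^4/3 u² dx = 2/27, so ||u||_L² = sqrt(6)/9.
∫_0^4/3 (u')² dx = π^2/24, so ||u'||_L² = sqrt(6)*π/12.
Ratio ||u||_L² / ||u'||_L² = 4/(3*π).
Sharp Poincaré constant on H^1_0(0, 4/3) is C_P = L/π = 4/(3*π), achieved by sin(3*π/4·x).
This is the k = 1 eigenfunction (up to amplitude), so the ratio equals the sharp Poincaré constant exactly.


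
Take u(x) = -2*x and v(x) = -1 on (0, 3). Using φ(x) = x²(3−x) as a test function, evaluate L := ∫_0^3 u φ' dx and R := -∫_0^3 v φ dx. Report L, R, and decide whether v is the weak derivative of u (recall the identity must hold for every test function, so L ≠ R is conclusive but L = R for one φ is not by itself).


LHS = 27/2, RHS = 27/4. No, v is not the weak derivative of u.

u(x) = -2*x, classical derivative u'(x) = -2.
φ(x) = x²(3−x), so φ'(x) = 3*x*(2 - x).
Note φ(0) = φ(3) = 0, so the boundary term u·φ vanishes.
LHS = ∫_0^3 u(x) φ'(x) dx = ∫_0^3 (6*x^3 - 12*x^2) dx. Term by term:
  ∫_0^3 6*x^3 dx = 243/2;  ∫_0^3 -12*x^2 dx = -108.
Sum: 243/2 − 108 = 27/2.
So LHS = 27/2.
∫_0^3 v(x) φ(x) dx = ∫_0^3 (x^3 - 3*x^2) dx. Term by term:
  ∫_0^3 x^3 dx = 81/4;  ∫_0^3 -3*x^2 dx = -27.
Sum: 81/4 − 27 = -27/4.
So RHS = -∫_0^3 v(x) φ(x) dx = 27/4.
LHS − RHS = 27/4 ≠ 0, so the identity fails.
(For a valid weak derivative the identity must hold for EVERY test function, in particular this one. The failure shows v is NOT the weak derivative of u.)
Correct weak derivative would be u'(x) = -2.


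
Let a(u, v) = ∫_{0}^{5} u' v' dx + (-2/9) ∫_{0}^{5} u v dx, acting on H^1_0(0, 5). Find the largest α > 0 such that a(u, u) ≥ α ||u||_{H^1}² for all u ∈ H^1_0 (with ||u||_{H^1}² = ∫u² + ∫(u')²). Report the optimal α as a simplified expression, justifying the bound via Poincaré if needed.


α = (-50/9 + π^2)/(π^2 + 25)

Coercivity of a(·,·) on H^1_0(0, 5) means a(u, u) ≥ α ||u||_{H^1}² for every u ∈ H^1_0.
The interval has length L = 5, and Poincaré/coercivity depend only on L. Here a(u, u) = ∫(u')² + (-2/9)·∫u².
Here c = -2/9 < 0 with |c| < (π/L)² = π^2/25, so coercivity still holds. The condition a(u,u) ≥ α||u||_{H^1}² reads (1−α)∫(u')² ≥ (α−c)∫u². Any admissible α is ≤ 1 (rapidly oscillating u have ∫u²/∫(u')² → 0), and α = 1 would force 0 ≥ (1−c)∫u², impossible since c < 1; so 1−α > 0. By the sharp Poincaré inequality on H^1_0 of an interval of length L, ∫(u')² ≥ (π/L)²∫u² with equality for the first sine mode sin(π(x−x₀)/L) (x₀ the left endpoint), so the inequality holds for all u iff (1−α)(π/L)² ≥ α − c, i.e. α ≤ ((π/L)² + c)/((π/L)² + 1) = (1 + c(L/π)²)/(1 + (L/π)²). (Direct route, valid since c ≤ 0: Poincaré gives c∫u² ≥ c(L/π)²∫(u')², so a(u,u) ≥ (1 + c(L/π)²)∫(u')², while ||u||_{H^1}² ≤ (1 + (L/π)²)∫(u')²; dividing yields the same α.) With (π/L)² = π^2/25 and c = -2/9, the largest admissible constant is α = ((π/L)² + c)/((π/L)² + 1).
Simplifying, α = (-50/9 + π^2)/(π^2 + 25).


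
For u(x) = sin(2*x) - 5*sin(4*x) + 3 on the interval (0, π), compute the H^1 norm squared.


||u||_{H^1(0,π)}^2 = 224*π

u'(x) = 2*cos(2*x) - 20*cos(4*x).
Expand u² and (u')² and integrate term by term on (0, π), using: for integers n ≥ 1, ∫_0^π sin²(nx) dx = ∫_0^π cos²(nx) dx = π/2; for n ≠ n', ∫_0^π sin(nx)sin(n'x) dx = ∫_0^π cos(nx)cos(n'x) dx = 0; and by product-to-sum, ∫_0^π sin(nx)cos(n'x) dx = ½∫_0^π [sin((n+n')x) + sin((n−n')x)] dx, which is 0 when n+n' is even and 2n/(n²−n'²) when n+n' is odd (it need not vanish on (0, π)). For the constant mode: ∫_0^π 1 dx = π, ∫_0^π cos(nx) dx = 0, ∫_0^π sin(nx) dx = (1−(−1)^n)/n.
  u² squared terms: (3)²·∫1 dx = 9·π = 9*π;  (-5)²·∫sin(4x)² dx = 25·π/2 = 25*π/2;  (1)²·∫sin(2x)² dx = 1·π/2 = π/2.
  u² cross terms: 2·(3)·(-5)·∫1·sin(4x) dx = -30·(0) = 0;  2·(3)·(1)·∫1·sin(2x) dx = 6·(0) = 0;  2·(-5)·(1)·∫sin(4x)·sin(2x) dx = -10·(0) = 0.
  So ∫_0^π u² dx = 9*π + 25*π/2 + π/2 + 0 + 0 + 0 = 22*π.
  (u')² squared terms: (-20)²·∫cos(4x)² dx = 400·π/2 = 200*π;  (2)²·∫cos(2x)² dx = 4·π/2 = 2*π.
  (u')² cross terms: 2·(-20)·(2)·∫cos(4x)·cos(2x) dx = -80·(0) = 0.
  So ∫_0^π (u')² dx = 200*π + 2*π + 0 = 202*π.
||u||_{H^1}^2 = (22*π) + (202*π) = 224*π.


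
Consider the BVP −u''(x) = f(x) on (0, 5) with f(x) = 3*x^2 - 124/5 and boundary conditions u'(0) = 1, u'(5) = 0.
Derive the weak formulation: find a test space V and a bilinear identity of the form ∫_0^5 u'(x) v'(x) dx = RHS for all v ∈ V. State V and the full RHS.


V = H^1(0, 5) (v unrestricted at boundary; u is determined up to an additive constant); weak form: ∫_0^5 u'v' dx = ∫_0^5 (3*x^2 - 124/5) v dx − v(0) for all v ∈ V.

Multiply both sides by a test function v and integrate from 0 to 5:
  ∫_0^5 −u''(x) v(x) dx = ∫_0^5 f(x) v(x) dx.
Integrate the LHS by parts once:
  ∫_0^5 −u'' v dx = −[u'(x) v(x)]_0^5 + ∫_0^5 u'(x) v'(x) dx.
Thus ∫_0^5 u'(x) v'(x) dx = ∫_0^5 f(x) v(x) dx + [u'(x) v(x)]_0^5.
Choose V so that boundary terms are either known or forced to vanish.
u has inhomogeneous Neumann u'(0) = 1, u'(5) = 0. [u' v]_0^5 = (0)·v(5) − (1)·v(0) = − v(0). Take V = H^1(0, 5); boundary term becomes part of RHS.
Weak formulation: find u (satisfying any essential BC) such that ∫_0^5 u'(x) v'(x) dx = ∫_0^5 f v dx − v(0) for all v ∈ V (Neumann data are natural BCs: they enter the RHS as boundary terms).
Substituting f(x) = 3*x^2 - 124/5, the right-hand side is ∫_0^5 (3*x^2 - 124/5) v dx − v(0).
Compatibility check (pure Neumann): taking v ≡ 1 ∈ V gives 0 = ∫_0^5 f dx + (0) − (1), i.e. ∫_0^5 f dx must equal u'(0) − u'(5) = 1. Indeed ∫_0^5 (3*x^2 - 124/5) dx = 1, so the data are compatible. The solution is then unique only up to an additive constant (fix it e.g. by requiring ∫_0^5 u dx = 0).


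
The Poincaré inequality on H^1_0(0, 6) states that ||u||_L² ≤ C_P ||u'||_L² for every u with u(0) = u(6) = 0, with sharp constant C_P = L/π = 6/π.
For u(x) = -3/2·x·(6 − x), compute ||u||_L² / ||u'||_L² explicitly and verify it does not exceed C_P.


||u||_L² / ||u'||_L² = 3*sqrt(10)/5 < C_P = 6/π.

u(x) = -3/2·x·(6 − x), so u'(x) = 3*x - 9.
u(x) = -3/2·x·(6 − x) vanishes at x = 0 and x = 6, so u ∈ H^1_0(0, 6). Differentiate via the product rule and integrate the resulting polynomials term by term.
  ∫_0^6 u² dx = ∫_0^6 (9*x^4/4 - 27*x^3 + 81*x^2) dx. Term by term:
    ∫_0^6 9*x^4/4 dx = 17496/5;  ∫_0^6 -27*x^3 dx = -8748;  ∫_0^6 81*x^2 dx = 5832.
  Sum: 17496/5 − 8748 + 5832 = 2916/5.
  ∫_0^6 (u')² dx = ∫_0^6 (9*x^2 - 54*x + 81) dx. Term by term:
    ∫_0^6 9*x^2 dx = 648;  ∫_0^6 -54*x dx = -972;  ∫_0^6 81 dx = 486.
  Sum: 648 − 972 + 486 = 162.
∫_0^6 u² dx = 2916/5, so ||u||_L² = 54*sqrt(5)/5.
∫_0^6 (u')² dx = 162, so ||u'||_L² = 9*sqrt(2).
Ratio ||u||_L² / ||u'||_L² = 3*sqrt(10)/5.
Sharp Poincaré constant on H^1_0(0, 6) is C_P = L/π = 6/π, achieved by sin(π/6·x).
A polynomial bump cannot attain the sharp Poincaré constant (only the first sine eigenfunction does), so the ratio is strictly less than C_P, consistent with ||u||_L² ≤ C_P ||u'||_L².


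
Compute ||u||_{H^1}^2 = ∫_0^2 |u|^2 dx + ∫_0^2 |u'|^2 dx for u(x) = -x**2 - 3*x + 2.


||u||_{H^1}^2 = 402/5

The H^1 norm (squared) on an interval (0, L) is
  ||u||_{H^1}^2 = ∫_0^L u(x)^2 dx + ∫_0^L u'(x)^2 dx.
Compute u'(x) = -2*x - 3.
Then u(x)^2 = x**4 + 6*x**3 + 5*x**2 - 12*x + 4 and u'(x)^2 = 4*x**2 + 12*x + 9.
Integrate each monomial from 0 to 2 using ∫_0^2 c·x^n dx = c·2^(n+1)/(n+1):
  ∫_0^2 u(x)^2 dx = ∫_0^2 (x^4 + 6*x^3 + 5*x^2 - 12*x + 4) dx. Term by term:
    ∫_0^2 x^4 dx = 32/5;  ∫_0^2 6*x^3 dx = 24;  ∫_0^2 5*x^2 dx = 40/3;
    ∫_0^2 -12*x dx = -24;  ∫_0^2 4 dx = 8.
  Sum: 32/5 + 24 + 40/3 − 24 + 8 = 416/15.
  ∫_0^2 u'(x)^2 dx = ∫_0^2 (4*x^2 + 12*x + 9) dx. Term by term:
    ∫_0^2 4*x^2 dx = 32/3;  ∫_0^2 12*x dx = 24;  ∫_0^2 9 dx = 18.
  Sum: 32/3 + 24 + 18 = 158/3.
Adding: ||u||_{H^1}^2 = 416/15 + 158/3 = 402/5.


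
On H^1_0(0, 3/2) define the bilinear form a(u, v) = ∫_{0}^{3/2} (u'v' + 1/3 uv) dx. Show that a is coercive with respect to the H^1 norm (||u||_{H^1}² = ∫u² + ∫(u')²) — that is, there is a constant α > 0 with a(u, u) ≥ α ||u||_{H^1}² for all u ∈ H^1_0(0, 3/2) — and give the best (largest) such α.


α = (3 + 4*π^2)/(9 + 4*π^2)

Coercivity of a(·,·) on H^1_0(0, 3/2) means a(u, u) ≥ α ||u||_{H^1}² for every u ∈ H^1_0.
The interval has length L = 3/2, and Poincaré/coercivity depend only on L. Here a(u, u) = ∫(u')² + (1/3)·∫u².
Here 0 < c = 1/3 < 1. The condition a(u,u) ≥ α||u||_{H^1}² reads (1−α)∫(u')² ≥ (α−c)∫u². Any admissible α is ≤ 1 (rapidly oscillating u have ∫u²/∫(u')² → 0), and α = 1 would force 0 ≥ (1−c)∫u², impossible since c < 1; so 1−α > 0. By the sharp Poincaré inequality on H^1_0 of an interval of length L, ∫(u')² ≥ (π/L)²∫u² with equality for the first sine mode sin(π(x−x₀)/L) (x₀ the left endpoint), so the inequality holds for all u iff (1−α)(π/L)² ≥ α − c, i.e. α ≤ ((π/L)² + c)/((π/L)² + 1) = (1 + c(L/π)²)/(1 + (L/π)²). With (π/L)² = 4*π^2/9 and c = 1/3, the largest admissible constant is α = ((π/L)² + c)/((π/L)² + 1).
Simplifying, α = (3 + 4*π^2)/(9 + 4*π^2).


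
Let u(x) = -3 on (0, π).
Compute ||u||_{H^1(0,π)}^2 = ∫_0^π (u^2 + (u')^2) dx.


||u||_{H^1(0,π)}^2 = 9*π

u'(x) = 0.
Expand u² and (u')² and integrate term by term on (0, π), using: for integers n ≥ 1, ∫_0^π sin²(nx) dx = ∫_0^π cos²(nx) dx = π/2; for n ≠ n', ∫_0^π sin(nx)sin(n'x) dx = ∫_0^π cos(nx)cos(n'x) dx = 0; and by product-to-sum, ∫_0^π sin(nx)cos(n'x) dx = ½∫_0^π [sin((n+n')x) + sin((n−n')x)] dx, which is 0 when n+n' is even and 2n/(n²−n'²) when n+n' is odd (it need not vanish on (0, π)). For the constant mode: ∫_0^π 1 dx = π, ∫_0^π cos(nx) dx = 0, ∫_0^π sin(nx) dx = (1−(−1)^n)/n.
  u² squared terms: (-3)²·∫1 dx = 9·π = 9*π.
  So ∫_0^π u² dx = 9*π.
  u' ≡ 0, so ∫_0^π (u')² dx = 0.
||u||_{H^1}^2 = (9*π) + (0) = 9*π.


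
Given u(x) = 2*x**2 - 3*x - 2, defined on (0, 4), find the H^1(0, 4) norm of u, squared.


||u||_{H^1}^2 = 5548/15

The H^1 norm (squared) on an interval (0, L) is
  ||u||_{H^1}^2 = ∫_0^L u(x)^2 dx + ∫_0^L u'(x)^2 dx.
Compute u'(x) = 4*x - 3.
Then u(x)^2 = 4*x**4 - 12*x**3 + x**2 + 12*x + 4 and u'(x)^2 = 16*x**2 - 24*x + 9.
Integrate each monomial from 0 to 4 using ∫_0^4 c·x^n dx = c·4^(n+1)/(n+1):
  ∫_0^4 u(x)^2 dx = ∫_0^4 (4*x^4 - 12*x^3 + x^2 + 12*x + 4) dx. Term by term:
    ∫_0^4 4*x^4 dx = 4096/5;  ∫_0^4 -12*x^3 dx = -768;  ∫_0^4 x^2 dx = 64/3;
    ∫_0^4 12*x dx = 96;  ∫_0^4 4 dx = 16.
  Sum: 4096/5 − 768 + 64/3 + 96 + 16 = 2768/15.
  ∫_0^4 u'(x)^2 dx = ∫_0^4 (16*x^2 - 24*x + 9) dx. Term by term:
    ∫_0^4 16*x^2 dx = 1024/3;  ∫_0^4 -24*x dx = -192;  ∫_0^4 9 dx = 36.
  Sum: 1024/3 − 192 + 36 = 556/3.
Adding: ||u||_{H^1}^2 = 2768/15 + 556/3 = 5548/15.


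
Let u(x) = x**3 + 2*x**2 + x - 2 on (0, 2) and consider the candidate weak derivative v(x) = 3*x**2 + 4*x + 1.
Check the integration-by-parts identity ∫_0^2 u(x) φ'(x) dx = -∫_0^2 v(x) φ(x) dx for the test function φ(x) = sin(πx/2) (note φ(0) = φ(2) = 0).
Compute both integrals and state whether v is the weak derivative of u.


LHS = -44/π + 96/π^3, RHS = -44/π + 96/π^3. Yes, v = u' weakly.

u(x) = x**3 + 2*x**2 + x - 2, classical derivative u'(x) = 3*x**2 + 4*x + 1.
φ(x) = sin(πx/2), so φ'(x) = π*cos(π*x/2)/2.
Note φ(0) = φ(2) = 0, so the boundary term u·φ vanishes.
LHS = ∫_0^2 u(x) φ'(x) dx = ∫_0^2 (π*x^3*cos(π*x/2)/2 + π*x^2*cos(π*x/2) + π*x*cos(π*x/2)/2 - π*cos(π*x/2)) dx. Term by term:
  ∫_0^2 -π*cos(π*x/2) dx = 0;  ∫_0^2 π*x^2*cos(π*x/2) dx = -16/π;  ∫_0^2 π*x*cos(π*x/2)/2 dx = -4/π;
  ∫_0^2 π*x^3*cos(π*x/2)/2 dx = -24/π + 96/π^3.
Sum: 0 − 16/π − 4/π + -24/π + 96/π^3 = -44/π + 96/π^3.
So LHS = -44/π + 96/π^3.
∫_0^2 v(x) φ(x) dx = ∫_0^2 (3*x^2*sin(π*x/2) + 4*x*sin(π*x/2) + sin(π*x/2)) dx. Term by term:
  ∫_0^2 3*x^2*sin(π*x/2) dx = -96/π^3 + 24/π;  ∫_0^2 4*x*sin(π*x/2) dx = 16/π;  ∫_0^2 sin(π*x/2) dx = 4/π.
Sum: -96/π^3 + 24/π + 16/π + 4/π = -96/π^3 + 44/π.
So RHS = -∫_0^2 v(x) φ(x) dx = -44/π + 96/π^3.
LHS = RHS, so the identity holds for this test φ.
Moreover u is smooth here and v(x) = u'(x) = 3*x**2 + 4*x + 1 pointwise, so the identity holds for every test function. Hence v is the weak derivative of u.


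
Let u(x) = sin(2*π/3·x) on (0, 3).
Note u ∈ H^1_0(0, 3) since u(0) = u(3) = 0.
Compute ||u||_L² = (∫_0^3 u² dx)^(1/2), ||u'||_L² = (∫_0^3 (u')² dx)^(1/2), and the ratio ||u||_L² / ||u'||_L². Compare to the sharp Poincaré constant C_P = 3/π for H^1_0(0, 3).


||u||_L² / ||u'||_L² = 3/(2*π) < C_P = 3/π.

u(x) = sin(2*π/3·x), so u'(x) = 2*π*cos(2*π*x/3)/3.
Writing u(x) = A·sin(kπx/L) with A = 1 and k = 2, use ∫_0^L sin²(kπx/L) dx = L/2 and ∫_0^L cos²(kπx/L) dx = L/2.
u² = 1·sin²(2*π/3·x) and (u')² = 4*π^2/9·cos²(2*π/3·x), and each of sin², cos² integrates to L/2 = 3/2 over (0, 3).
∫_0^3 u² dx = 3/2, so ||u||_L² = sqrt(6)/2.
∫_0^3 (u')² dx = 2*π^2/3, so ||u'||_L² = sqrt(6)*π/3.
Ratio ||u||_L² / ||u'||_L² = 3/(2*π).
Sharp Poincaré constant on H^1_0(0, 3) is C_P = L/π = 3/π, achieved by sin(π/3·x).
This is the k = 2 harmonic; the ratio L/(kπ) is strictly less than C_P = L/π, consistent with the sharp inequality ||u||_L² ≤ C_P ||u'||_L².


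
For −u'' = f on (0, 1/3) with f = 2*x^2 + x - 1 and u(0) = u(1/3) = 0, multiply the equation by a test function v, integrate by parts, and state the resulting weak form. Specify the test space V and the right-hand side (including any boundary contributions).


V = H^1_0(0, 1/3) (so v(0) = v(1/3) = 0); weak form: ∫_0^1/3 u'v' dx = ∫_0^1/3 (2*x^2 + x - 1) v dx for all v ∈ V.

Multiply both sides by a test function v and integrate from 0 to 1/3:
  ∫_0^1/3 −u''(x) v(x) dx = ∫_0^1/3 f(x) v(x) dx.
Integrate the LHS by parts once:
  ∫_0^1/3 −u'' v dx = −[u'(x) v(x)]_0^1/3 + ∫_0^1/3 u'(x) v'(x) dx.
Thus ∫_0^1/3 u'(x) v'(x) dx = ∫_0^1/3 f(x) v(x) dx + [u'(x) v(x)]_0^1/3.
Choose V so that boundary terms are either known or forced to vanish.
u is Dirichlet: u(0) = u(1/3) = 0. Let V = H^1_0(0, 1/3); then v(0) = v(1/3) = 0, and [u' v]_0^1/3 = 0.
Weak formulation: find u (satisfying any essential BC) such that ∫_0^1/3 u'(x) v'(x) dx = ∫_0^1/3 f v dx for all v ∈ V.
Substituting f(x) = 2*x^2 + x - 1, the right-hand side is ∫_0^1/3 (2*x^2 + x - 1) v dx.


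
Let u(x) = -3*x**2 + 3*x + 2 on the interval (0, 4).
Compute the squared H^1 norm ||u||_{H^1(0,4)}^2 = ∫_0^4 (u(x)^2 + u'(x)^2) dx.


||u||_{H^1}^2 = 6276/5

The H^1 norm (squared) on an interval (0, L) is
  ||u||_{H^1}^2 = ∫_0^L u(x)^2 dx + ∫_0^L u'(x)^2 dx.
Compute u'(x) = 3 - 6*x.
Then u(x)^2 = 9*x**4 - 18*x**3 - 3*x**2 + 12*x + 4 and u'(x)^2 = 36*x**2 - 36*x + 9.
Integrate each monomial from 0 to 4 using ∫_0^4 c·x^n dx = c·4^(n+1)/(n+1):
  ∫_0^4 u(x)^2 dx = ∫_0^4 (9*x^4 - 18*x^3 - 3*x^2 + 12*x + 4) dx. Term by term:
    ∫_0^4 9*x^4 dx = 9216/5;  ∫_0^4 -18*x^3 dx = -1152;  ∫_0^4 -3*x^2 dx = -64;
    ∫_0^4 12*x dx = 96;  ∫_0^4 4 dx = 16.
  Sum: 9216/5 − 1152 − 64 + 96 + 16 = 3696/5.
  ∫_0^4 u'(x)^2 dx = ∫_0^4 (36*x^2 - 36*x + 9) dx. Term by term:
    ∫_0^4 36*x^2 dx = 768;  ∫_0^4 -36*x dx = -288;  ∫_0^4 9 dx = 36.
  Sum: 768 − 288 + 36 = 516.
Adding: ||u||_{H^1}^2 = 3696/5 + 516 = 6276/5.


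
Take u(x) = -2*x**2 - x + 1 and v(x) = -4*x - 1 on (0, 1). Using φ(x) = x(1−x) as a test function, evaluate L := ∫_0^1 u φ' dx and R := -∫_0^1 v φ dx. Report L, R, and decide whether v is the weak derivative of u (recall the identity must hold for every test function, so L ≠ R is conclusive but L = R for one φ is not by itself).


LHS = 1/2, RHS = 1/2. Yes, v = u' weakly.

u(x) = -2*x**2 - x + 1, classical derivative u'(x) = -4*x - 1.
φ(x) = x(1−x), so φ'(x) = 1 - 2*x.
Note φ(0) = φ(1) = 0, so the boundary term u·φ vanishes.
LHS = ∫_0^1 u(x) φ'(x) dx = ∫_0^1 (4*x^3 - 3*x + 1) dx. Term by term:
  ∫_0^1 4*x^3 dx = 1;  ∫_0^1 -3*x dx = -3/2;  ∫_0^1 1 dx = 1.
Sum: 1 − 3/2 + 1 = 1/2.
So LHS = 1/2.
∫_0^1 v(x) φ(x) dx = ∫_0^1 (4*x^3 - 3*x^2 - x) dx. Term by term:
  ∫_0^1 4*x^3 dx = 1;  ∫_0^1 -3*x^2 dx = -1;  ∫_0^1 -x dx = -1/2.
Sum: 1 − 1 − 1/2 = -1/2.
So RHS = -∫_0^1 v(x) φ(x) dx = 1/2.
LHS = RHS, so the identity holds for this test φ.
Moreover u is smooth here and v(x) = u'(x) = -4*x - 1 pointwise, so the identity holds for every test function. Hence v is the weak derivative of u.


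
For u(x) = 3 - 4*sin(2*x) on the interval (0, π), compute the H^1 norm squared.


||u||_{H^1(0,π)}^2 = 49*π

u'(x) = -8*cos(2*x).
Expand u² and (u')² and integrate term by term on (0, π), using: for integers n ≥ 1, ∫_0^π sin²(nx) dx = ∫_0^π cos²(nx) dx = π/2; for n ≠ n', ∫_0^π sin(nx)sin(n'x) dx = ∫_0^π cos(nx)cos(n'x) dx = 0; and by product-to-sum, ∫_0^π sin(nx)cos(n'x) dx = ½∫_0^π [sin((n+n')x) + sin((n−n')x)] dx, which is 0 when n+n' is even and 2n/(n²−n'²) when n+n' is odd (it need not vanish on (0, π)). For the constant mode: ∫_0^π 1 dx = π, ∫_0^π cos(nx) dx = 0, ∫_0^π sin(nx) dx = (1−(−1)^n)/n.
  u² squared terms: (3)²·∫1 dx = 9·π = 9*π;  (-4)²·∫sin(2x)² dx = 16·π/2 = 8*π.
  u² cross terms: 2·(3)·(-4)·∫1·sin(2x) dx = -24·(0) = 0.
  So ∫_0^π u² dx = 9*π + 8*π + 0 = 17*π.
  (u')² squared terms: (-8)²·∫cos(2x)² dx = 64·π/2 = 32*π.
  So ∫_0^π (u')² dx = 32*π.
||u||_{H^1}^2 = (17*π) + (32*π) = 49*π.


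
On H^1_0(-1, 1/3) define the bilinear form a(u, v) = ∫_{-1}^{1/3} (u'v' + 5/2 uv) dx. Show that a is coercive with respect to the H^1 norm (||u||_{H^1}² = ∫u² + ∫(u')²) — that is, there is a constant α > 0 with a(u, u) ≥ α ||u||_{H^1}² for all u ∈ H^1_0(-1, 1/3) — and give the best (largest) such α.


α = 1

Coercivity of a(·,·) on H^1_0(-1, 1/3) means a(u, u) ≥ α ||u||_{H^1}² for every u ∈ H^1_0.
The interval has length L = 4/3, and Poincaré/coercivity depend only on L. Here a(u, u) = ∫(u')² + (5/2)·∫u².
Here c = 5/2 ≥ 1, so a(u,u) = ∫(u')² + c∫u² ≥ ∫(u')² + ∫u² = ||u||_{H^1}², i.e. α = 1 works. No larger α is possible: a(u,u) ≥ α||u||_{H^1}² means (1−α)∫(u')² ≥ (α−c)∫u², and for the modes u_n = sin(nπ(x−x₀)/L) (x₀ the left endpoint) one has ∫u_n²/∫(u_n')² = (L/(nπ))² → 0, so a(u_n,u_n)/||u_n||_{H^1}² → 1. Hence the optimal constant is α = 1.
Therefore α = 1.


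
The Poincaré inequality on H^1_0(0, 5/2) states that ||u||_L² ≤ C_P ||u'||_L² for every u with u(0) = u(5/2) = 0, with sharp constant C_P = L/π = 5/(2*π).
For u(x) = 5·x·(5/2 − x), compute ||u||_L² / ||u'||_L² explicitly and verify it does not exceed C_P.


||u||_L² / ||u'||_L² = sqrt(10)/4 < C_P = 5/(2*π).

u(x) = 5·x·(5/2 − x), so u'(x) = 25/2 - 10*x.
u(x) = 5·x·(5/2 − x) vanishes at x = 0 and x = 5/2, so u ∈ H^1_0(0, 5/2). Differentiate via the product rule and integrate the resulting polynomials term by term.
  ∫_0^5/2 u² dx = ∫_0^5/2 (25*x^4 - 125*x^3 + 625*x^2/4) dx. Term by term:
    ∫_0^5/2 25*x^4 dx = 15625/32;  ∫_0^5/2 -125*x^3 dx = -78125/64;  ∫_0^5/2 625*x^2/4 dx = 78125/96.
  Sum: 15625/32 − 78125/64 + 78125/96 = 15625/192.
  ∫_0^5/2 (u')² dx = ∫_0^5/2 (100*x^2 - 250*x + 625/4) dx. Term by term:
    ∫_0^5/2 100*x^2 dx = 3125/6;  ∫_0^5/2 -250*x dx = -3125/4;  ∫_0^5/2 625/4 dx = 3125/8.
  Sum: 3125/6 − 3125/4 + 3125/8 = 3125/24.
∫_0^5/2 u² dx = 15625/192, so ||u||_L² = 125*sqrt(3)/24.
∫_0^5/2 (u')² dx = 3125/24, so ||u'||_L² = 25*sqrt(30)/12.
Ratio ||u||_L² / ||u'||_L² = sqrt(10)/4.
Sharp Poincaré constant on H^1_0(0, 5/2) is C_P = L/π = 5/(2*π), achieved by sin(2*π/5·x).
A polynomial bump cannot attain the sharp Poincaré constant (only the first sine eigenfunction does), so the ratio is strictly less than C_P, consistent with ||u||_L² ≤ C_P ||u'||_L².


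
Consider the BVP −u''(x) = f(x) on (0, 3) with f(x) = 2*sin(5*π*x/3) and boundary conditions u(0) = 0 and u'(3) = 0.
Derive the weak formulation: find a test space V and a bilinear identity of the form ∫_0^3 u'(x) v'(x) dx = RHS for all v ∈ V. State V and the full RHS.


V = {v ∈ H^1(0, 3) : v(0) = 0} (test functions vanish at x = 0 where u is specified); weak form: ∫_0^3 u'v' dx = ∫_0^3 (2*sin(5*π*x/3)) v dx for all v ∈ V.

Multiply both sides by a test function v and integrate from 0 to 3:
  ∫_0^3 −u''(x) v(x) dx = ∫_0^3 f(x) v(x) dx.
Integrate the LHS by parts once:
  ∫_0^3 −u'' v dx = −[u'(x) v(x)]_0^3 + ∫_0^3 u'(x) v'(x) dx.
Thus ∫_0^3 u'(x) v'(x) dx = ∫_0^3 f(x) v(x) dx + [u'(x) v(x)]_0^3.
Choose V so that boundary terms are either known or forced to vanish.
Mixed BC: u(0) = 0 (Dirichlet) and u'(3) = 0 (Neumann). Define V = {v ∈ H^1(0, 3) : v(0) = 0}. Then [u' v]_0^3 = u'(3)·v(3) − u'(0)·0 = 0.
Weak formulation: find u (satisfying any essential BC) such that ∫_0^3 u'(x) v'(x) dx = ∫_0^3 f v dx for all v ∈ V (Dirichlet at 0 absorbed into V; the Neumann datum at x = 3 is zero, so no boundary term remains).
Substituting f(x) = 2*sin(5*π*x/3), the right-hand side is ∫_0^3 (2*sin(5*π*x/3)) v dx.


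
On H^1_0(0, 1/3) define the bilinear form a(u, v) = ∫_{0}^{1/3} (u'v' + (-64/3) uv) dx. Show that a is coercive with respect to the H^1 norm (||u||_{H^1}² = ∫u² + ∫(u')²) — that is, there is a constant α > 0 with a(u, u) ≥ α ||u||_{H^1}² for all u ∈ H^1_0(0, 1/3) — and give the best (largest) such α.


α = (-64 + 27*π^2)/(3*(1 + 9*π^2))

Coercivity of a(·,·) on H^1_0(0, 1/3) means a(u, u) ≥ α ||u||_{H^1}² for every u ∈ H^1_0.
The interval has length L = 1/3, and Poincaré/coercivity depend only on L. Here a(u, u) = ∫(u')² + (-64/3)·∫u².
Here c = -64/3 < 0 with |c| < (π/L)² = 9*π^2, so coercivity still holds. The condition a(u,u) ≥ α||u||_{H^1}² reads (1−α)∫(u')² ≥ (α−c)∫u². Any admissible α is ≤ 1 (rapidly oscillating u have ∫u²/∫(u')² → 0), and α = 1 would force 0 ≥ (1−c)∫u², impossible since c < 1; so 1−α > 0. By the sharp Poincaré inequality on H^1_0 of an interval of length L, ∫(u')² ≥ (π/L)²∫u² with equality for the first sine mode sin(π(x−x₀)/L) (x₀ the left endpoint), so the inequality holds for all u iff (1−α)(π/L)² ≥ α − c, i.e. α ≤ ((π/L)² + c)/((π/L)² + 1) = (1 + c(L/π)²)/(1 + (L/π)²). (Direct route, valid since c ≤ 0: Poincaré gives c∫u² ≥ c(L/π)²∫(u')², so a(u,u) ≥ (1 + c(L/π)²)∫(u')², while ||u||_{H^1}² ≤ (1 + (L/π)²)∫(u')²; dividing yields the same α.) With (π/L)² = 9*π^2 and c = -64/3, the largest admissible constant is α = ((π/L)² + c)/((π/L)² + 1).
Simplifying, α = (-64 + 27*π^2)/(3*(1 + 9*π^2)).


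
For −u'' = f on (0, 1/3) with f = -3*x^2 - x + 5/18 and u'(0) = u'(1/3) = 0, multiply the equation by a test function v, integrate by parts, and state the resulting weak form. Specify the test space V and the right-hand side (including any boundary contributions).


V = H^1(0, 1/3) (no boundary constraint on v; u is determined up to an additive constant); weak form: ∫_0^1/3 u'v' dx = ∫_0^1/3 (-3*x^2 - x + 5/18) v dx for all v ∈ V.

Multiply both sides by a test function v and integrate from 0 to 1/3:
  ∫_0^1/3 −u''(x) v(x) dx = ∫_0^1/3 f(x) v(x) dx.
Integrate the LHS by parts once:
  ∫_0^1/3 −u'' v dx = −[u'(x) v(x)]_0^1/3 + ∫_0^1/3 u'(x) v'(x) dx.
Thus ∫_0^1/3 u'(x) v'(x) dx = ∫_0^1/3 f(x) v(x) dx + [u'(x) v(x)]_0^1/3.
Choose V so that boundary terms are either known or forced to vanish.
u has homogeneous Neumann: u'(0) = u'(1/3) = 0. So [u' v]_0^1/3 = 0·v(1/3) − 0·v(0) = 0 for any v; take V = H^1(0, 1/3).
Weak formulation: find u (satisfying any essential BC) such that ∫_0^1/3 u'(x) v'(x) dx = ∫_0^1/3 f v dx for all v ∈ V (homogeneous Neumann, so boundary terms vanish).
Substituting f(x) = -3*x^2 - x + 5/18, the right-hand side is ∫_0^1/3 (-3*x^2 - x + 5/18) v dx.
Compatibility check (pure Neumann): taking v ≡ 1 ∈ V gives 0 = ∫_0^1/3 f dx + (0) − (0), i.e. ∫_0^1/3 f dx must equal u'(0) − u'(1/3) = 0. Indeed ∫_0^1/3 (-3*x^2 - x + 5/18) dx = 0, so the data are compatible. The solution is then unique only up to an additive constant (fix it e.g. by requiring ∫_0^1/3 u dx = 0).
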